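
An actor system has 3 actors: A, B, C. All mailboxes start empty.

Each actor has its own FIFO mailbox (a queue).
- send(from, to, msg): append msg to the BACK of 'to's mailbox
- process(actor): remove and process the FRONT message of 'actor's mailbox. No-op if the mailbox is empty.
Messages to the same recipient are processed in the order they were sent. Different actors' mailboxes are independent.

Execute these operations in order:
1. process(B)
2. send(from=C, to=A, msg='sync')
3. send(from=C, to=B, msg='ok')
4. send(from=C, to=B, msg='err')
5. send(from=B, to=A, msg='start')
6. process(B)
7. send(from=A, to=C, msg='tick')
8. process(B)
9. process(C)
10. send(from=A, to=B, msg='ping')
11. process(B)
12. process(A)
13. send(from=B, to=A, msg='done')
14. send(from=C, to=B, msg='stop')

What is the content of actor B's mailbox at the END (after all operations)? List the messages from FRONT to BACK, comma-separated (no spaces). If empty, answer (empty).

Answer: stop

Derivation:
After 1 (process(B)): A:[] B:[] C:[]
After 2 (send(from=C, to=A, msg='sync')): A:[sync] B:[] C:[]
After 3 (send(from=C, to=B, msg='ok')): A:[sync] B:[ok] C:[]
After 4 (send(from=C, to=B, msg='err')): A:[sync] B:[ok,err] C:[]
After 5 (send(from=B, to=A, msg='start')): A:[sync,start] B:[ok,err] C:[]
After 6 (process(B)): A:[sync,start] B:[err] C:[]
After 7 (send(from=A, to=C, msg='tick')): A:[sync,start] B:[err] C:[tick]
After 8 (process(B)): A:[sync,start] B:[] C:[tick]
After 9 (process(C)): A:[sync,start] B:[] C:[]
After 10 (send(from=A, to=B, msg='ping')): A:[sync,start] B:[ping] C:[]
After 11 (process(B)): A:[sync,start] B:[] C:[]
After 12 (process(A)): A:[start] B:[] C:[]
After 13 (send(from=B, to=A, msg='done')): A:[start,done] B:[] C:[]
After 14 (send(from=C, to=B, msg='stop')): A:[start,done] B:[stop] C:[]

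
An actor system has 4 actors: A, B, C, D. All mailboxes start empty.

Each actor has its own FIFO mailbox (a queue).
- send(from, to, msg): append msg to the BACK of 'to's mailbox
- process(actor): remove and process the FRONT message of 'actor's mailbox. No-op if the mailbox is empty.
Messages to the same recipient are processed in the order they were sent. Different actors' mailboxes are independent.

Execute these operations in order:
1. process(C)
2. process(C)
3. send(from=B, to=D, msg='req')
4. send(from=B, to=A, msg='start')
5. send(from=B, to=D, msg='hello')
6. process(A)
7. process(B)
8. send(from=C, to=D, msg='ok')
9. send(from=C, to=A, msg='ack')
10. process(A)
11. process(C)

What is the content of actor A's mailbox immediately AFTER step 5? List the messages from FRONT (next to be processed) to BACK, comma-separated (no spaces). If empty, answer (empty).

After 1 (process(C)): A:[] B:[] C:[] D:[]
After 2 (process(C)): A:[] B:[] C:[] D:[]
After 3 (send(from=B, to=D, msg='req')): A:[] B:[] C:[] D:[req]
After 4 (send(from=B, to=A, msg='start')): A:[start] B:[] C:[] D:[req]
After 5 (send(from=B, to=D, msg='hello')): A:[start] B:[] C:[] D:[req,hello]

start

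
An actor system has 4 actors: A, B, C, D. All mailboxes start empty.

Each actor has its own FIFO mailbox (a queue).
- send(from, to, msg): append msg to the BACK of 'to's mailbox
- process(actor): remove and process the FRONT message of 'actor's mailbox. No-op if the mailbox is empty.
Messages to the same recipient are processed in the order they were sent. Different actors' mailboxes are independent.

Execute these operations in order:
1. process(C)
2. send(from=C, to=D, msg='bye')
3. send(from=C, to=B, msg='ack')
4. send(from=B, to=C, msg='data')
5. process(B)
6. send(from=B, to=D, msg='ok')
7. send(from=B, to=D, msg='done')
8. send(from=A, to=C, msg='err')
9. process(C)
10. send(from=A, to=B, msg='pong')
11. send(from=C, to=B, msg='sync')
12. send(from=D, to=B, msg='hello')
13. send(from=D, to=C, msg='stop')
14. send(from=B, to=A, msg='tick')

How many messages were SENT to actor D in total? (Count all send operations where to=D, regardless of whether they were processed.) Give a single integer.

After 1 (process(C)): A:[] B:[] C:[] D:[]
After 2 (send(from=C, to=D, msg='bye')): A:[] B:[] C:[] D:[bye]
After 3 (send(from=C, to=B, msg='ack')): A:[] B:[ack] C:[] D:[bye]
After 4 (send(from=B, to=C, msg='data')): A:[] B:[ack] C:[data] D:[bye]
After 5 (process(B)): A:[] B:[] C:[data] D:[bye]
After 6 (send(from=B, to=D, msg='ok')): A:[] B:[] C:[data] D:[bye,ok]
After 7 (send(from=B, to=D, msg='done')): A:[] B:[] C:[data] D:[bye,ok,done]
After 8 (send(from=A, to=C, msg='err')): A:[] B:[] C:[data,err] D:[bye,ok,done]
After 9 (process(C)): A:[] B:[] C:[err] D:[bye,ok,done]
After 10 (send(from=A, to=B, msg='pong')): A:[] B:[pong] C:[err] D:[bye,ok,done]
After 11 (send(from=C, to=B, msg='sync')): A:[] B:[pong,sync] C:[err] D:[bye,ok,done]
After 12 (send(from=D, to=B, msg='hello')): A:[] B:[pong,sync,hello] C:[err] D:[bye,ok,done]
After 13 (send(from=D, to=C, msg='stop')): A:[] B:[pong,sync,hello] C:[err,stop] D:[bye,ok,done]
After 14 (send(from=B, to=A, msg='tick')): A:[tick] B:[pong,sync,hello] C:[err,stop] D:[bye,ok,done]

Answer: 3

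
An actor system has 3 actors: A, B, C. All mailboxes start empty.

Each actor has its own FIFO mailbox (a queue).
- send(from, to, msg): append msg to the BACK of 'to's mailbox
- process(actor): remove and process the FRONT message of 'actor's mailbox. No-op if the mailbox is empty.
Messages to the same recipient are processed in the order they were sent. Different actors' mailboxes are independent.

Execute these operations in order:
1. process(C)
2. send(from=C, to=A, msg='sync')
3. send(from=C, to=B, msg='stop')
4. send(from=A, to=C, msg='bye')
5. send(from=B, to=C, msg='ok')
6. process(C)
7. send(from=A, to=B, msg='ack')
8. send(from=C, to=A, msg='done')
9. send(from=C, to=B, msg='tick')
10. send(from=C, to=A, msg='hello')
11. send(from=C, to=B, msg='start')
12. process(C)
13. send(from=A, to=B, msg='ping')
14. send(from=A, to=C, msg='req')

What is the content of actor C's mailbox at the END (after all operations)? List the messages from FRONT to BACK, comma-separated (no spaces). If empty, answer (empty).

After 1 (process(C)): A:[] B:[] C:[]
After 2 (send(from=C, to=A, msg='sync')): A:[sync] B:[] C:[]
After 3 (send(from=C, to=B, msg='stop')): A:[sync] B:[stop] C:[]
After 4 (send(from=A, to=C, msg='bye')): A:[sync] B:[stop] C:[bye]
After 5 (send(from=B, to=C, msg='ok')): A:[sync] B:[stop] C:[bye,ok]
After 6 (process(C)): A:[sync] B:[stop] C:[ok]
After 7 (send(from=A, to=B, msg='ack')): A:[sync] B:[stop,ack] C:[ok]
After 8 (send(from=C, to=A, msg='done')): A:[sync,done] B:[stop,ack] C:[ok]
After 9 (send(from=C, to=B, msg='tick')): A:[sync,done] B:[stop,ack,tick] C:[ok]
After 10 (send(from=C, to=A, msg='hello')): A:[sync,done,hello] B:[stop,ack,tick] C:[ok]
After 11 (send(from=C, to=B, msg='start')): A:[sync,done,hello] B:[stop,ack,tick,start] C:[ok]
After 12 (process(C)): A:[sync,done,hello] B:[stop,ack,tick,start] C:[]
After 13 (send(from=A, to=B, msg='ping')): A:[sync,done,hello] B:[stop,ack,tick,start,ping] C:[]
After 14 (send(from=A, to=C, msg='req')): A:[sync,done,hello] B:[stop,ack,tick,start,ping] C:[req]

Answer: req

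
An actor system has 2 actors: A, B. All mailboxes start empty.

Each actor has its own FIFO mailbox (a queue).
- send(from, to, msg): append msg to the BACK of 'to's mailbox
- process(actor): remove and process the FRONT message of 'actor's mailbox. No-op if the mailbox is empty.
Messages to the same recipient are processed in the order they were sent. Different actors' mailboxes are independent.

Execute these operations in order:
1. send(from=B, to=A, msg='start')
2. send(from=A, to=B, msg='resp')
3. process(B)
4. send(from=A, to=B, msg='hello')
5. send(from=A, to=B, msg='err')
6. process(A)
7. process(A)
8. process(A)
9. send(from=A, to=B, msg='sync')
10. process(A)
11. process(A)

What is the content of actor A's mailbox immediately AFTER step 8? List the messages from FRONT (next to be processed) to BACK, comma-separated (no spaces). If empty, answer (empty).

After 1 (send(from=B, to=A, msg='start')): A:[start] B:[]
After 2 (send(from=A, to=B, msg='resp')): A:[start] B:[resp]
After 3 (process(B)): A:[start] B:[]
After 4 (send(from=A, to=B, msg='hello')): A:[start] B:[hello]
After 5 (send(from=A, to=B, msg='err')): A:[start] B:[hello,err]
After 6 (process(A)): A:[] B:[hello,err]
After 7 (process(A)): A:[] B:[hello,err]
After 8 (process(A)): A:[] B:[hello,err]

(empty)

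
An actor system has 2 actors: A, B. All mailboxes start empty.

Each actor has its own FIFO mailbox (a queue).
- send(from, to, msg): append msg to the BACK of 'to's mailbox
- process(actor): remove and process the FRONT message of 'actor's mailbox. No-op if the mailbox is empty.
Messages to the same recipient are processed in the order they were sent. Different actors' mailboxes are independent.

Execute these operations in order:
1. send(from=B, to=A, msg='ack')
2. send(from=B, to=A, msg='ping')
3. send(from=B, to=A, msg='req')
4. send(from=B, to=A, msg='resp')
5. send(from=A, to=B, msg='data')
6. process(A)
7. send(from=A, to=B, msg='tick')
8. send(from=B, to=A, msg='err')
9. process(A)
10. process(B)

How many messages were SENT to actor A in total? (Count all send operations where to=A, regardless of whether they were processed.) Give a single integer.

Answer: 5

Derivation:
After 1 (send(from=B, to=A, msg='ack')): A:[ack] B:[]
After 2 (send(from=B, to=A, msg='ping')): A:[ack,ping] B:[]
After 3 (send(from=B, to=A, msg='req')): A:[ack,ping,req] B:[]
After 4 (send(from=B, to=A, msg='resp')): A:[ack,ping,req,resp] B:[]
After 5 (send(from=A, to=B, msg='data')): A:[ack,ping,req,resp] B:[data]
After 6 (process(A)): A:[ping,req,resp] B:[data]
After 7 (send(from=A, to=B, msg='tick')): A:[ping,req,resp] B:[data,tick]
After 8 (send(from=B, to=A, msg='err')): A:[ping,req,resp,err] B:[data,tick]
After 9 (process(A)): A:[req,resp,err] B:[data,tick]
After 10 (process(B)): A:[req,resp,err] B:[tick]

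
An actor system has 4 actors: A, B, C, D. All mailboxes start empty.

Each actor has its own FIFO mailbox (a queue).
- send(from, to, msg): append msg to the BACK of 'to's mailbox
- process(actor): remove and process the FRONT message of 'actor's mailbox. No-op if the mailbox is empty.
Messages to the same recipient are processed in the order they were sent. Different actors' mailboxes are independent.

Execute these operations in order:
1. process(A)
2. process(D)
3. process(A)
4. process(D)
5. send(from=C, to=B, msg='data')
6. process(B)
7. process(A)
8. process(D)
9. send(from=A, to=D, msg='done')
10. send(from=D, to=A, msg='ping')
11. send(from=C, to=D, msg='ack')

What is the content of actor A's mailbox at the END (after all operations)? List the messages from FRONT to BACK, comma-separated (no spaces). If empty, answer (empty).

After 1 (process(A)): A:[] B:[] C:[] D:[]
After 2 (process(D)): A:[] B:[] C:[] D:[]
After 3 (process(A)): A:[] B:[] C:[] D:[]
After 4 (process(D)): A:[] B:[] C:[] D:[]
After 5 (send(from=C, to=B, msg='data')): A:[] B:[data] C:[] D:[]
After 6 (process(B)): A:[] B:[] C:[] D:[]
After 7 (process(A)): A:[] B:[] C:[] D:[]
After 8 (process(D)): A:[] B:[] C:[] D:[]
After 9 (send(from=A, to=D, msg='done')): A:[] B:[] C:[] D:[done]
After 10 (send(from=D, to=A, msg='ping')): A:[ping] B:[] C:[] D:[done]
After 11 (send(from=C, to=D, msg='ack')): A:[ping] B:[] C:[] D:[done,ack]

Answer: ping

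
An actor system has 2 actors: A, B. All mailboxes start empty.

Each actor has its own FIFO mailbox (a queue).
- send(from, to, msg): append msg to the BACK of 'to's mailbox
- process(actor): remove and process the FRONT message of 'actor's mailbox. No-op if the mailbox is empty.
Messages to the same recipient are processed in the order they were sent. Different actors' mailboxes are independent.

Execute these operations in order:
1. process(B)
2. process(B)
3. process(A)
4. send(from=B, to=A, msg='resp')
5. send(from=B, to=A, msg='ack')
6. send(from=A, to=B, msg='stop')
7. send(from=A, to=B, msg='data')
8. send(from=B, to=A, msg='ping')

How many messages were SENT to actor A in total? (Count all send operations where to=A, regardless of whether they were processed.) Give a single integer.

Answer: 3

Derivation:
After 1 (process(B)): A:[] B:[]
After 2 (process(B)): A:[] B:[]
After 3 (process(A)): A:[] B:[]
After 4 (send(from=B, to=A, msg='resp')): A:[resp] B:[]
After 5 (send(from=B, to=A, msg='ack')): A:[resp,ack] B:[]
After 6 (send(from=A, to=B, msg='stop')): A:[resp,ack] B:[stop]
After 7 (send(from=A, to=B, msg='data')): A:[resp,ack] B:[stop,data]
After 8 (send(from=B, to=A, msg='ping')): A:[resp,ack,ping] B:[stop,data]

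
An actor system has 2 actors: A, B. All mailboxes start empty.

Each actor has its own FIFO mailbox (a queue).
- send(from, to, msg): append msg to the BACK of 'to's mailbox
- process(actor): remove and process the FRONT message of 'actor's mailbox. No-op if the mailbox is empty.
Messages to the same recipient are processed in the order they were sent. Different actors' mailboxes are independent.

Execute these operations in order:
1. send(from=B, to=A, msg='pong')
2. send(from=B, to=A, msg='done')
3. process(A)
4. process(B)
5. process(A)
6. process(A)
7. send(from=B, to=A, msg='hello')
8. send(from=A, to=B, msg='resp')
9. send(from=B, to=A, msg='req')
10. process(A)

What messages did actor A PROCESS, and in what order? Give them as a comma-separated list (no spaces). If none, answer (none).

Answer: pong,done,hello

Derivation:
After 1 (send(from=B, to=A, msg='pong')): A:[pong] B:[]
After 2 (send(from=B, to=A, msg='done')): A:[pong,done] B:[]
After 3 (process(A)): A:[done] B:[]
After 4 (process(B)): A:[done] B:[]
After 5 (process(A)): A:[] B:[]
After 6 (process(A)): A:[] B:[]
After 7 (send(from=B, to=A, msg='hello')): A:[hello] B:[]
After 8 (send(from=A, to=B, msg='resp')): A:[hello] B:[resp]
After 9 (send(from=B, to=A, msg='req')): A:[hello,req] B:[resp]
After 10 (process(A)): A:[req] B:[resp]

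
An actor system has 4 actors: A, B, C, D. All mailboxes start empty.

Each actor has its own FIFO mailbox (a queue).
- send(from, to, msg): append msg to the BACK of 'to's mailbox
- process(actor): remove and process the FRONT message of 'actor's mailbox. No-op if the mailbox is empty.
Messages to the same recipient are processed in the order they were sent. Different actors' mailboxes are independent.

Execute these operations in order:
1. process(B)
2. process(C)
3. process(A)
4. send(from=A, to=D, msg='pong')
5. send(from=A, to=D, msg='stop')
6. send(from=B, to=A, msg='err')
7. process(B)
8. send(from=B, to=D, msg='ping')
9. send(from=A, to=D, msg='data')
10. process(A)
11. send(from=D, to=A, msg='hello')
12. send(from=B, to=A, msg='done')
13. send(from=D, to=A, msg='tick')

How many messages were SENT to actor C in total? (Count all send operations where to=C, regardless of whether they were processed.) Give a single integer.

Answer: 0

Derivation:
After 1 (process(B)): A:[] B:[] C:[] D:[]
After 2 (process(C)): A:[] B:[] C:[] D:[]
After 3 (process(A)): A:[] B:[] C:[] D:[]
After 4 (send(from=A, to=D, msg='pong')): A:[] B:[] C:[] D:[pong]
After 5 (send(from=A, to=D, msg='stop')): A:[] B:[] C:[] D:[pong,stop]
After 6 (send(from=B, to=A, msg='err')): A:[err] B:[] C:[] D:[pong,stop]
After 7 (process(B)): A:[err] B:[] C:[] D:[pong,stop]
After 8 (send(from=B, to=D, msg='ping')): A:[err] B:[] C:[] D:[pong,stop,ping]
After 9 (send(from=A, to=D, msg='data')): A:[err] B:[] C:[] D:[pong,stop,ping,data]
After 10 (process(A)): A:[] B:[] C:[] D:[pong,stop,ping,data]
After 11 (send(from=D, to=A, msg='hello')): A:[hello] B:[] C:[] D:[pong,stop,ping,data]
After 12 (send(from=B, to=A, msg='done')): A:[hello,done] B:[] C:[] D:[pong,stop,ping,data]
After 13 (send(from=D, to=A, msg='tick')): A:[hello,done,tick] B:[] C:[] D:[pong,stop,ping,data]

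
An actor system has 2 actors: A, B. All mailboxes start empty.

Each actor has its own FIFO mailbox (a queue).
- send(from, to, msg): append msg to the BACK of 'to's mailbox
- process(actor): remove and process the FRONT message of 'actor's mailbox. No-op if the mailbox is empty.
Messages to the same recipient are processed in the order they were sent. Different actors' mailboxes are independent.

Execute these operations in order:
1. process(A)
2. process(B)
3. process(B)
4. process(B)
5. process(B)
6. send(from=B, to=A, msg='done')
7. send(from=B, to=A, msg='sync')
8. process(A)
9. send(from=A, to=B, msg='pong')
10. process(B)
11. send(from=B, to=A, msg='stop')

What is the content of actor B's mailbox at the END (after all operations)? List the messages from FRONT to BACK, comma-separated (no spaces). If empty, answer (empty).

Answer: (empty)

Derivation:
After 1 (process(A)): A:[] B:[]
After 2 (process(B)): A:[] B:[]
After 3 (process(B)): A:[] B:[]
After 4 (process(B)): A:[] B:[]
After 5 (process(B)): A:[] B:[]
After 6 (send(from=B, to=A, msg='done')): A:[done] B:[]
After 7 (send(from=B, to=A, msg='sync')): A:[done,sync] B:[]
After 8 (process(A)): A:[sync] B:[]
After 9 (send(from=A, to=B, msg='pong')): A:[sync] B:[pong]
After 10 (process(B)): A:[sync] B:[]
After 11 (send(from=B, to=A, msg='stop')): A:[sync,stop] B:[]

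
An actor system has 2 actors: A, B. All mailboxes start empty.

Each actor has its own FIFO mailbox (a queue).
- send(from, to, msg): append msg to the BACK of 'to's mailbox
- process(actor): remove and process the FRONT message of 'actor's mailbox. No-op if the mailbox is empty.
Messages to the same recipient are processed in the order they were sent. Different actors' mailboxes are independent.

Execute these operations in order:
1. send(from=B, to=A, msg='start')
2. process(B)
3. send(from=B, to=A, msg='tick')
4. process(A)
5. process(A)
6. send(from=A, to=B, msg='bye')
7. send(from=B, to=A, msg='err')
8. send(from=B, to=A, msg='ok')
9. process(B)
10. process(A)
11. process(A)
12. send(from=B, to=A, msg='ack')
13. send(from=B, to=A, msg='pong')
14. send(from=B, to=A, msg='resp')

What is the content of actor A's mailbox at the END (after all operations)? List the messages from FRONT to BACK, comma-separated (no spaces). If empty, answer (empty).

Answer: ack,pong,resp

Derivation:
After 1 (send(from=B, to=A, msg='start')): A:[start] B:[]
After 2 (process(B)): A:[start] B:[]
After 3 (send(from=B, to=A, msg='tick')): A:[start,tick] B:[]
After 4 (process(A)): A:[tick] B:[]
After 5 (process(A)): A:[] B:[]
After 6 (send(from=A, to=B, msg='bye')): A:[] B:[bye]
After 7 (send(from=B, to=A, msg='err')): A:[err] B:[bye]
After 8 (send(from=B, to=A, msg='ok')): A:[err,ok] B:[bye]
After 9 (process(B)): A:[err,ok] B:[]
After 10 (process(A)): A:[ok] B:[]
After 11 (process(A)): A:[] B:[]
After 12 (send(from=B, to=A, msg='ack')): A:[ack] B:[]
After 13 (send(from=B, to=A, msg='pong')): A:[ack,pong] B:[]
After 14 (send(from=B, to=A, msg='resp')): A:[ack,pong,resp] B:[]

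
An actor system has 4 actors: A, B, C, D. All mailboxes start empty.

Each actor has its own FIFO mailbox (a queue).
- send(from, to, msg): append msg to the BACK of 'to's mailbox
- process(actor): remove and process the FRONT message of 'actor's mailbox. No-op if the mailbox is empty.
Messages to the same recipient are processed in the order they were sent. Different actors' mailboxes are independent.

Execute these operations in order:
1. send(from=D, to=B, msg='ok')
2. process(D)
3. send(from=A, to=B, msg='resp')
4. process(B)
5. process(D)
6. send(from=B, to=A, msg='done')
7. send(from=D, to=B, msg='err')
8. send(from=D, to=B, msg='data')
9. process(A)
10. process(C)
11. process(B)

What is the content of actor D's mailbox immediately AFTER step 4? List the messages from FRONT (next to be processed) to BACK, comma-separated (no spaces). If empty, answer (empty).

After 1 (send(from=D, to=B, msg='ok')): A:[] B:[ok] C:[] D:[]
After 2 (process(D)): A:[] B:[ok] C:[] D:[]
After 3 (send(from=A, to=B, msg='resp')): A:[] B:[ok,resp] C:[] D:[]
After 4 (process(B)): A:[] B:[resp] C:[] D:[]

(empty)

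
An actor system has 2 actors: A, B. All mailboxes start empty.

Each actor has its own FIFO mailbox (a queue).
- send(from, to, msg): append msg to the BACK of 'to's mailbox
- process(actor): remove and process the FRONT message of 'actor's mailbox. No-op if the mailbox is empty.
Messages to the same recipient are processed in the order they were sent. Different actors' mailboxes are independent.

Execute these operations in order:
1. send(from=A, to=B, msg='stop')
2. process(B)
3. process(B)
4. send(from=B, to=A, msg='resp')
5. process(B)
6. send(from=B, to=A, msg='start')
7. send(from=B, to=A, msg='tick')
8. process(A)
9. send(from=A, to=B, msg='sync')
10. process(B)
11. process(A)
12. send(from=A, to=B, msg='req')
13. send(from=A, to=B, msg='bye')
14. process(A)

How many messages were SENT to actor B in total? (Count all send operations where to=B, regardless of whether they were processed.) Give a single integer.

After 1 (send(from=A, to=B, msg='stop')): A:[] B:[stop]
After 2 (process(B)): A:[] B:[]
After 3 (process(B)): A:[] B:[]
After 4 (send(from=B, to=A, msg='resp')): A:[resp] B:[]
After 5 (process(B)): A:[resp] B:[]
After 6 (send(from=B, to=A, msg='start')): A:[resp,start] B:[]
After 7 (send(from=B, to=A, msg='tick')): A:[resp,start,tick] B:[]
After 8 (process(A)): A:[start,tick] B:[]
After 9 (send(from=A, to=B, msg='sync')): A:[start,tick] B:[sync]
After 10 (process(B)): A:[start,tick] B:[]
After 11 (process(A)): A:[tick] B:[]
After 12 (send(from=A, to=B, msg='req')): A:[tick] B:[req]
After 13 (send(from=A, to=B, msg='bye')): A:[tick] B:[req,bye]
After 14 (process(A)): A:[] B:[req,bye]

Answer: 4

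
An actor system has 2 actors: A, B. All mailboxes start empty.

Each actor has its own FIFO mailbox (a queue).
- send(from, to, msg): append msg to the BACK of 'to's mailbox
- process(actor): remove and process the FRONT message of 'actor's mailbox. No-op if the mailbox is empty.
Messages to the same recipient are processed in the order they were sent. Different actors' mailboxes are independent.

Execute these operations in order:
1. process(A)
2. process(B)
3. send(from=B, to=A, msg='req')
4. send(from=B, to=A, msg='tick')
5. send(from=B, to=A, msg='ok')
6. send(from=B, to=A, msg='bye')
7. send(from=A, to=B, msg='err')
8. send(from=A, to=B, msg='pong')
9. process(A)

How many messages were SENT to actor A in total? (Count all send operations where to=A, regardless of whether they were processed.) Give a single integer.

Answer: 4

Derivation:
After 1 (process(A)): A:[] B:[]
After 2 (process(B)): A:[] B:[]
After 3 (send(from=B, to=A, msg='req')): A:[req] B:[]
After 4 (send(from=B, to=A, msg='tick')): A:[req,tick] B:[]
After 5 (send(from=B, to=A, msg='ok')): A:[req,tick,ok] B:[]
After 6 (send(from=B, to=A, msg='bye')): A:[req,tick,ok,bye] B:[]
After 7 (send(from=A, to=B, msg='err')): A:[req,tick,ok,bye] B:[err]
After 8 (send(from=A, to=B, msg='pong')): A:[req,tick,ok,bye] B:[err,pong]
After 9 (process(A)): A:[tick,ok,bye] B:[err,pong]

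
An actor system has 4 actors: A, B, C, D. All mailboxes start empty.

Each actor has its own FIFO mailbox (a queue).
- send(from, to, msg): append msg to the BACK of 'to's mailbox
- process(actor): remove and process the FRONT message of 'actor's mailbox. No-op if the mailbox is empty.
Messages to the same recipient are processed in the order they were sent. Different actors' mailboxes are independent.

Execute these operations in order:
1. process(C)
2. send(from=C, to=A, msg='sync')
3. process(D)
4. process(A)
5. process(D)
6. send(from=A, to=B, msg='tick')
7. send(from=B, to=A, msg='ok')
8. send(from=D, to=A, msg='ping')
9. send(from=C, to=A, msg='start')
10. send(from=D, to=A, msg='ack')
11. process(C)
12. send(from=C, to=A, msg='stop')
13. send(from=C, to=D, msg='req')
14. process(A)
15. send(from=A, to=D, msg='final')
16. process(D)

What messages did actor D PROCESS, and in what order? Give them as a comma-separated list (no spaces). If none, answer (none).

After 1 (process(C)): A:[] B:[] C:[] D:[]
After 2 (send(from=C, to=A, msg='sync')): A:[sync] B:[] C:[] D:[]
After 3 (process(D)): A:[sync] B:[] C:[] D:[]
After 4 (process(A)): A:[] B:[] C:[] D:[]
After 5 (process(D)): A:[] B:[] C:[] D:[]
After 6 (send(from=A, to=B, msg='tick')): A:[] B:[tick] C:[] D:[]
After 7 (send(from=B, to=A, msg='ok')): A:[ok] B:[tick] C:[] D:[]
After 8 (send(from=D, to=A, msg='ping')): A:[ok,ping] B:[tick] C:[] D:[]
After 9 (send(from=C, to=A, msg='start')): A:[ok,ping,start] B:[tick] C:[] D:[]
After 10 (send(from=D, to=A, msg='ack')): A:[ok,ping,start,ack] B:[tick] C:[] D:[]
After 11 (process(C)): A:[ok,ping,start,ack] B:[tick] C:[] D:[]
After 12 (send(from=C, to=A, msg='stop')): A:[ok,ping,start,ack,stop] B:[tick] C:[] D:[]
After 13 (send(from=C, to=D, msg='req')): A:[ok,ping,start,ack,stop] B:[tick] C:[] D:[req]
After 14 (process(A)): A:[ping,start,ack,stop] B:[tick] C:[] D:[req]
After 15 (send(from=A, to=D, msg='final')): A:[ping,start,ack,stop] B:[tick] C:[] D:[req,final]
After 16 (process(D)): A:[ping,start,ack,stop] B:[tick] C:[] D:[final]

Answer: req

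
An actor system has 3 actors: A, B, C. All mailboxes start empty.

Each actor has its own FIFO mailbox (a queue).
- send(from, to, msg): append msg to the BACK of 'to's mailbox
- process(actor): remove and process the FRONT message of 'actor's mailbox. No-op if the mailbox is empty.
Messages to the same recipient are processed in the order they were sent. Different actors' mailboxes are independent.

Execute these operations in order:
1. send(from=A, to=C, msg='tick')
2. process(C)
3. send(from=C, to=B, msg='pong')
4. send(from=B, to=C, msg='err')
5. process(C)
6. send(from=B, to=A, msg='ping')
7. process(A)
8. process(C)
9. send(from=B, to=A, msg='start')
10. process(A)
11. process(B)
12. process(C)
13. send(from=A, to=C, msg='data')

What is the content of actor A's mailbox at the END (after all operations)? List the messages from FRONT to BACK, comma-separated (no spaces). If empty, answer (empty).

After 1 (send(from=A, to=C, msg='tick')): A:[] B:[] C:[tick]
After 2 (process(C)): A:[] B:[] C:[]
After 3 (send(from=C, to=B, msg='pong')): A:[] B:[pong] C:[]
After 4 (send(from=B, to=C, msg='err')): A:[] B:[pong] C:[err]
After 5 (process(C)): A:[] B:[pong] C:[]
After 6 (send(from=B, to=A, msg='ping')): A:[ping] B:[pong] C:[]
After 7 (process(A)): A:[] B:[pong] C:[]
After 8 (process(C)): A:[] B:[pong] C:[]
After 9 (send(from=B, to=A, msg='start')): A:[start] B:[pong] C:[]
After 10 (process(A)): A:[] B:[pong] C:[]
After 11 (process(B)): A:[] B:[] C:[]
After 12 (process(C)): A:[] B:[] C:[]
After 13 (send(from=A, to=C, msg='data')): A:[] B:[] C:[data]

Answer: (empty)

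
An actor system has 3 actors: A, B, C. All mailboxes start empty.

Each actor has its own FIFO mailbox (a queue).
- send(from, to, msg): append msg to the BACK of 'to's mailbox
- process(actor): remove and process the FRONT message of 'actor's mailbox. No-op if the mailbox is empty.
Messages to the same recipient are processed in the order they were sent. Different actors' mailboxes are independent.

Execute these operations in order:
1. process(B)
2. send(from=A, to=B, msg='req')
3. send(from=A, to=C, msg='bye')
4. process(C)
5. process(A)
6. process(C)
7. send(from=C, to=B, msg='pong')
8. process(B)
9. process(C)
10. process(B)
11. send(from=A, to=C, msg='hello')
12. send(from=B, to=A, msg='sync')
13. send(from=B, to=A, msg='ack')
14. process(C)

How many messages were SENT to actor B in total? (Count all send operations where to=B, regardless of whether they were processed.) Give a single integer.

Answer: 2

Derivation:
After 1 (process(B)): A:[] B:[] C:[]
After 2 (send(from=A, to=B, msg='req')): A:[] B:[req] C:[]
After 3 (send(from=A, to=C, msg='bye')): A:[] B:[req] C:[bye]
After 4 (process(C)): A:[] B:[req] C:[]
After 5 (process(A)): A:[] B:[req] C:[]
After 6 (process(C)): A:[] B:[req] C:[]
After 7 (send(from=C, to=B, msg='pong')): A:[] B:[req,pong] C:[]
After 8 (process(B)): A:[] B:[pong] C:[]
After 9 (process(C)): A:[] B:[pong] C:[]
After 10 (process(B)): A:[] B:[] C:[]
After 11 (send(from=A, to=C, msg='hello')): A:[] B:[] C:[hello]
After 12 (send(from=B, to=A, msg='sync')): A:[sync] B:[] C:[hello]
After 13 (send(from=B, to=A, msg='ack')): A:[sync,ack] B:[] C:[hello]
After 14 (process(C)): A:[sync,ack] B:[] C:[]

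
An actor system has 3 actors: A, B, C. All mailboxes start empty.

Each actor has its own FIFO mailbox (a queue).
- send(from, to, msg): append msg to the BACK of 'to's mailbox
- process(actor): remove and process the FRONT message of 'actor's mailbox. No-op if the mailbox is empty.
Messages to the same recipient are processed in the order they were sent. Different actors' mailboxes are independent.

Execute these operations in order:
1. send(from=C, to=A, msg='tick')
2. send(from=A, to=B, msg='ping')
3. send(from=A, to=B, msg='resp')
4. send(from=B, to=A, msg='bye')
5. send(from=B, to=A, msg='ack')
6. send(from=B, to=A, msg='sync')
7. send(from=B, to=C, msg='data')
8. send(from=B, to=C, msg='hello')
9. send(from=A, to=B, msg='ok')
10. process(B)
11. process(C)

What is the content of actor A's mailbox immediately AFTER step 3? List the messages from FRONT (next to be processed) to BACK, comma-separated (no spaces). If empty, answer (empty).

After 1 (send(from=C, to=A, msg='tick')): A:[tick] B:[] C:[]
After 2 (send(from=A, to=B, msg='ping')): A:[tick] B:[ping] C:[]
After 3 (send(from=A, to=B, msg='resp')): A:[tick] B:[ping,resp] C:[]

tick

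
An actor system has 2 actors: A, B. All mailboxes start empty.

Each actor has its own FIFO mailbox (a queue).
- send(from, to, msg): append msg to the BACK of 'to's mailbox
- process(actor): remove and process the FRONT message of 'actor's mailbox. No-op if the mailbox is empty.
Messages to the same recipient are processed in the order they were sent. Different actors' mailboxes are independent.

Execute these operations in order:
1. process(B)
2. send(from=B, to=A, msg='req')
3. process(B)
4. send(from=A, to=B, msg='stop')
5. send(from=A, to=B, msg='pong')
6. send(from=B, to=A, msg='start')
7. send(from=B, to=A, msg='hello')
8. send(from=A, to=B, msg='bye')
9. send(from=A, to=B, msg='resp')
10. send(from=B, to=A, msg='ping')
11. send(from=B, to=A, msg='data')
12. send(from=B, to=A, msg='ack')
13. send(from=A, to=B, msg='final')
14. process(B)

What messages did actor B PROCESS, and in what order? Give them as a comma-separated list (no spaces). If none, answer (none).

Answer: stop

Derivation:
After 1 (process(B)): A:[] B:[]
After 2 (send(from=B, to=A, msg='req')): A:[req] B:[]
After 3 (process(B)): A:[req] B:[]
After 4 (send(from=A, to=B, msg='stop')): A:[req] B:[stop]
After 5 (send(from=A, to=B, msg='pong')): A:[req] B:[stop,pong]
After 6 (send(from=B, to=A, msg='start')): A:[req,start] B:[stop,pong]
After 7 (send(from=B, to=A, msg='hello')): A:[req,start,hello] B:[stop,pong]
After 8 (send(from=A, to=B, msg='bye')): A:[req,start,hello] B:[stop,pong,bye]
After 9 (send(from=A, to=B, msg='resp')): A:[req,start,hello] B:[stop,pong,bye,resp]
After 10 (send(from=B, to=A, msg='ping')): A:[req,start,hello,ping] B:[stop,pong,bye,resp]
After 11 (send(from=B, to=A, msg='data')): A:[req,start,hello,ping,data] B:[stop,pong,bye,resp]
After 12 (send(from=B, to=A, msg='ack')): A:[req,start,hello,ping,data,ack] B:[stop,pong,bye,resp]
After 13 (send(from=A, to=B, msg='final')): A:[req,start,hello,ping,data,ack] B:[stop,pong,bye,resp,final]
After 14 (process(B)): A:[req,start,hello,ping,data,ack] B:[pong,bye,resp,final]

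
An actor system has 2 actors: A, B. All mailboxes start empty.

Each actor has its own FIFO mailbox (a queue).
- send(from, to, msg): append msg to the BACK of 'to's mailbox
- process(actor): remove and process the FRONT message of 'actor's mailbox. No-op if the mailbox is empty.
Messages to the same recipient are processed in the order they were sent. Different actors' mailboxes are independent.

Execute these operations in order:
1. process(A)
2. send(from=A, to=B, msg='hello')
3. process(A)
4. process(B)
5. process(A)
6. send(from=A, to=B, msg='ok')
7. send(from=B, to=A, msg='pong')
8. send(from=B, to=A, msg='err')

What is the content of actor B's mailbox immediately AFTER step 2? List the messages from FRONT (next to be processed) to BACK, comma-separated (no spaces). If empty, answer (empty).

After 1 (process(A)): A:[] B:[]
After 2 (send(from=A, to=B, msg='hello')): A:[] B:[hello]

hello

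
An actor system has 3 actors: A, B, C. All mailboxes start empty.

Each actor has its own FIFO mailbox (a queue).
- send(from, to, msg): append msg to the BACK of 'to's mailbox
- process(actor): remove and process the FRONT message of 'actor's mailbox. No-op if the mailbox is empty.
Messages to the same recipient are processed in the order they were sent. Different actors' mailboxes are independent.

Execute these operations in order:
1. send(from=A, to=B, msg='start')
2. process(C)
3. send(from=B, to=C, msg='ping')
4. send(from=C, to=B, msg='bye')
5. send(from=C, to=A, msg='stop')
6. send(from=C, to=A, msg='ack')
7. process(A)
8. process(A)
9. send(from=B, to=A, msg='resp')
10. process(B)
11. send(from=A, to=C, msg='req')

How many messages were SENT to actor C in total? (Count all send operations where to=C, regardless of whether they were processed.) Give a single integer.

After 1 (send(from=A, to=B, msg='start')): A:[] B:[start] C:[]
After 2 (process(C)): A:[] B:[start] C:[]
After 3 (send(from=B, to=C, msg='ping')): A:[] B:[start] C:[ping]
After 4 (send(from=C, to=B, msg='bye')): A:[] B:[start,bye] C:[ping]
After 5 (send(from=C, to=A, msg='stop')): A:[stop] B:[start,bye] C:[ping]
After 6 (send(from=C, to=A, msg='ack')): A:[stop,ack] B:[start,bye] C:[ping]
After 7 (process(A)): A:[ack] B:[start,bye] C:[ping]
After 8 (process(A)): A:[] B:[start,bye] C:[ping]
After 9 (send(from=B, to=A, msg='resp')): A:[resp] B:[start,bye] C:[ping]
After 10 (process(B)): A:[resp] B:[bye] C:[ping]
After 11 (send(from=A, to=C, msg='req')): A:[resp] B:[bye] C:[ping,req]

Answer: 2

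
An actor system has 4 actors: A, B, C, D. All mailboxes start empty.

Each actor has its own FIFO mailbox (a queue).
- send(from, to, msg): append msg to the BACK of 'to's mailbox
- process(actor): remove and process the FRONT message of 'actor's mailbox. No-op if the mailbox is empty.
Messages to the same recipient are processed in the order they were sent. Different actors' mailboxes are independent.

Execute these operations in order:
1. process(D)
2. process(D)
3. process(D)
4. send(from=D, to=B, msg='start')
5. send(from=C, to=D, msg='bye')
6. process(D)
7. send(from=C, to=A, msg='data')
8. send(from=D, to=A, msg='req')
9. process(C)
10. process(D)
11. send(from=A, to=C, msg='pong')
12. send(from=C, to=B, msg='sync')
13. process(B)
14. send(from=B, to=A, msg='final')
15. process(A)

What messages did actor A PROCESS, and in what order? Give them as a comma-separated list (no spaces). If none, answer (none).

After 1 (process(D)): A:[] B:[] C:[] D:[]
After 2 (process(D)): A:[] B:[] C:[] D:[]
After 3 (process(D)): A:[] B:[] C:[] D:[]
After 4 (send(from=D, to=B, msg='start')): A:[] B:[start] C:[] D:[]
After 5 (send(from=C, to=D, msg='bye')): A:[] B:[start] C:[] D:[bye]
After 6 (process(D)): A:[] B:[start] C:[] D:[]
After 7 (send(from=C, to=A, msg='data')): A:[data] B:[start] C:[] D:[]
After 8 (send(from=D, to=A, msg='req')): A:[data,req] B:[start] C:[] D:[]
After 9 (process(C)): A:[data,req] B:[start] C:[] D:[]
After 10 (process(D)): A:[data,req] B:[start] C:[] D:[]
After 11 (send(from=A, to=C, msg='pong')): A:[data,req] B:[start] C:[pong] D:[]
After 12 (send(from=C, to=B, msg='sync')): A:[data,req] B:[start,sync] C:[pong] D:[]
After 13 (process(B)): A:[data,req] B:[sync] C:[pong] D:[]
After 14 (send(from=B, to=A, msg='final')): A:[data,req,final] B:[sync] C:[pong] D:[]
After 15 (process(A)): A:[req,final] B:[sync] C:[pong] D:[]

Answer: data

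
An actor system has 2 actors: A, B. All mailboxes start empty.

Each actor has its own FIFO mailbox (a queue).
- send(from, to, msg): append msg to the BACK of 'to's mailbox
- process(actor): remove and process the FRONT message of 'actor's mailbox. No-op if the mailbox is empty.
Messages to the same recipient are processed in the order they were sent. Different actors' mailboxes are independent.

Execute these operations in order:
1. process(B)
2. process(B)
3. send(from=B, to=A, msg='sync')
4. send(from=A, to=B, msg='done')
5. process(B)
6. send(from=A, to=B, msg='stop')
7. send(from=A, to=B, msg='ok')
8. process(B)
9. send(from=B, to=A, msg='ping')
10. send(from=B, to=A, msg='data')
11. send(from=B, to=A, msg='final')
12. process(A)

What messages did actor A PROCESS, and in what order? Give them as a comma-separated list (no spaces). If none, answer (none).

After 1 (process(B)): A:[] B:[]
After 2 (process(B)): A:[] B:[]
After 3 (send(from=B, to=A, msg='sync')): A:[sync] B:[]
After 4 (send(from=A, to=B, msg='done')): A:[sync] B:[done]
After 5 (process(B)): A:[sync] B:[]
After 6 (send(from=A, to=B, msg='stop')): A:[sync] B:[stop]
After 7 (send(from=A, to=B, msg='ok')): A:[sync] B:[stop,ok]
After 8 (process(B)): A:[sync] B:[ok]
After 9 (send(from=B, to=A, msg='ping')): A:[sync,ping] B:[ok]
After 10 (send(from=B, to=A, msg='data')): A:[sync,ping,data] B:[ok]
After 11 (send(from=B, to=A, msg='final')): A:[sync,ping,data,final] B:[ok]
After 12 (process(A)): A:[ping,data,final] B:[ok]

Answer: sync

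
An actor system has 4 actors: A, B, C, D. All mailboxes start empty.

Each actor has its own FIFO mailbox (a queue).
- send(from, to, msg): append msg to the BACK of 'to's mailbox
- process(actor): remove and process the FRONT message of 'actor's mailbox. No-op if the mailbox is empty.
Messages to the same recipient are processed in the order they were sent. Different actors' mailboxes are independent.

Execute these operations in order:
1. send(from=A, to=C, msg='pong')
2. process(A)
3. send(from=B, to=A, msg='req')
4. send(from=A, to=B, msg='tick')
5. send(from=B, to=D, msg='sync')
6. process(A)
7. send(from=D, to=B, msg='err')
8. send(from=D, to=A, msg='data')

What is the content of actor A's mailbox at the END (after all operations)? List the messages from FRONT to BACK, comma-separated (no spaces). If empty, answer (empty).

Answer: data

Derivation:
After 1 (send(from=A, to=C, msg='pong')): A:[] B:[] C:[pong] D:[]
After 2 (process(A)): A:[] B:[] C:[pong] D:[]
After 3 (send(from=B, to=A, msg='req')): A:[req] B:[] C:[pong] D:[]
After 4 (send(from=A, to=B, msg='tick')): A:[req] B:[tick] C:[pong] D:[]
After 5 (send(from=B, to=D, msg='sync')): A:[req] B:[tick] C:[pong] D:[sync]
After 6 (process(A)): A:[] B:[tick] C:[pong] D:[sync]
After 7 (send(from=D, to=B, msg='err')): A:[] B:[tick,err] C:[pong] D:[sync]
After 8 (send(from=D, to=A, msg='data')): A:[data] B:[tick,err] C:[pong] D:[sync]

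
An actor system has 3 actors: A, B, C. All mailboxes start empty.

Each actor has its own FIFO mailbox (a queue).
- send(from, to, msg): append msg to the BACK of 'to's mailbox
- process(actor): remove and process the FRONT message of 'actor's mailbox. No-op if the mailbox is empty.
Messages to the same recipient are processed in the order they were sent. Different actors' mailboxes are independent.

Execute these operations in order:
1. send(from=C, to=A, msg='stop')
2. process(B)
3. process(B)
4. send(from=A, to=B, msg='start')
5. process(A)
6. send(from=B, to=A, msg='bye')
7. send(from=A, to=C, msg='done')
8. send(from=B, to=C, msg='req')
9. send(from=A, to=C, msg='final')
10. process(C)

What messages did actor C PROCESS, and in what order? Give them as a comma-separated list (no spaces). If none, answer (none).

Answer: done

Derivation:
After 1 (send(from=C, to=A, msg='stop')): A:[stop] B:[] C:[]
After 2 (process(B)): A:[stop] B:[] C:[]
After 3 (process(B)): A:[stop] B:[] C:[]
After 4 (send(from=A, to=B, msg='start')): A:[stop] B:[start] C:[]
After 5 (process(A)): A:[] B:[start] C:[]
After 6 (send(from=B, to=A, msg='bye')): A:[bye] B:[start] C:[]
After 7 (send(from=A, to=C, msg='done')): A:[bye] B:[start] C:[done]
After 8 (send(from=B, to=C, msg='req')): A:[bye] B:[start] C:[done,req]
After 9 (send(from=A, to=C, msg='final')): A:[bye] B:[start] C:[done,req,final]
After 10 (process(C)): A:[bye] B:[start] C:[req,final]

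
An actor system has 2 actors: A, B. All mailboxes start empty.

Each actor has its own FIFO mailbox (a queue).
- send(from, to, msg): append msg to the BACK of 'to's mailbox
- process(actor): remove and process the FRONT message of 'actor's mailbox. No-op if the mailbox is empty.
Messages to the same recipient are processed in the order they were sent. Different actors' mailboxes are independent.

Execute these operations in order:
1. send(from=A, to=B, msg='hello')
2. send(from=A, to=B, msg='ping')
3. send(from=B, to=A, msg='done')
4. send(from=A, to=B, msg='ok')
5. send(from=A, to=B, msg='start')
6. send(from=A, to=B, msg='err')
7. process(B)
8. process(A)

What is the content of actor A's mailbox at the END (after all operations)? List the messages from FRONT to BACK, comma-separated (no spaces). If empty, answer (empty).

Answer: (empty)

Derivation:
After 1 (send(from=A, to=B, msg='hello')): A:[] B:[hello]
After 2 (send(from=A, to=B, msg='ping')): A:[] B:[hello,ping]
After 3 (send(from=B, to=A, msg='done')): A:[done] B:[hello,ping]
After 4 (send(from=A, to=B, msg='ok')): A:[done] B:[hello,ping,ok]
After 5 (send(from=A, to=B, msg='start')): A:[done] B:[hello,ping,ok,start]
After 6 (send(from=A, to=B, msg='err')): A:[done] B:[hello,ping,ok,start,err]
After 7 (process(B)): A:[done] B:[ping,ok,start,err]
After 8 (process(A)): A:[] B:[ping,ok,start,err]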